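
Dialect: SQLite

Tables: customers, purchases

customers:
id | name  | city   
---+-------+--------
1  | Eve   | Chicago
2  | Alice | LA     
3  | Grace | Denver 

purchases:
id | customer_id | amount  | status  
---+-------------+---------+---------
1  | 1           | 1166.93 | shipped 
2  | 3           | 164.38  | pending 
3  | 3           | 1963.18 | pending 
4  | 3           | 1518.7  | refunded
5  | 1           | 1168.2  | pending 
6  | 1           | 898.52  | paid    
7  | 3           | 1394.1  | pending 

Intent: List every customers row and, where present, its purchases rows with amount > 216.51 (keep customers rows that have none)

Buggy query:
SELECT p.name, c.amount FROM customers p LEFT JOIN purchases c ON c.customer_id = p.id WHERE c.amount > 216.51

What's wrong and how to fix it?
Bug: A WHERE condition on the right-hand table after LEFT JOIN drops unmatched parents

Fix: Put 'c.amount > 216.51' in the JOIN's ON clause instead of WHERE

Corrected query:
SELECT p.name, c.amount FROM customers p LEFT JOIN purchases c ON c.customer_id = p.id AND c.amount > 216.51

Result:
name  | amount 
------+--------
Eve   | 898.52 
Eve   | 1166.93
Eve   | 1168.2 
Alice | NULL   
Grace | 1394.1 
Grace | 1518.7 
Grace | 1963.18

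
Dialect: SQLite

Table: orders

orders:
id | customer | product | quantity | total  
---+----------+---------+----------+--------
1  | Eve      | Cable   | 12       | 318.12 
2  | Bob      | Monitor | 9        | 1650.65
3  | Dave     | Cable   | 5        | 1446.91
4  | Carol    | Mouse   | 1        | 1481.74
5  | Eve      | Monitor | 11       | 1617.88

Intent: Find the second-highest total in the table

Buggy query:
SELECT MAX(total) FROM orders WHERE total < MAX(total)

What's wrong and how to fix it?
Bug: The inner MAX is an aggregate inside WHERE, which is not allowed

Fix: Compute the overall MAX in a subquery, then take MAX of rows below it

Corrected query:
SELECT MAX(total) FROM orders WHERE total < (SELECT MAX(total) FROM orders)

Result:
MAX(total)
----------
1617.88   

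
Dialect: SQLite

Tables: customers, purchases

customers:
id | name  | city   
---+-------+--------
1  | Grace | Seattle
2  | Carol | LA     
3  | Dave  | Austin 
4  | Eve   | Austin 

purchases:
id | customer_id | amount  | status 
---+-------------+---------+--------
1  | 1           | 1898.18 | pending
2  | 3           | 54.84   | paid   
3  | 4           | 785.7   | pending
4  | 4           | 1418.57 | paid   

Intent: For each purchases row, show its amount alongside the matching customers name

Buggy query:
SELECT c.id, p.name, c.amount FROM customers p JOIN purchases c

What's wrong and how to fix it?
Bug: JOIN with no ON clause produces a cartesian product; every purchases row pairs with every customers row

Fix: Add ON c.customer_id = p.id to the JOIN

Corrected query:
SELECT c.id, p.name, c.amount FROM customers p JOIN purchases c ON c.customer_id = p.id

Result:
id | name  | amount 
---+-------+--------
1  | Grace | 1898.18
2  | Dave  | 54.84  
3  | Eve   | 785.7  
4  | Eve   | 1418.57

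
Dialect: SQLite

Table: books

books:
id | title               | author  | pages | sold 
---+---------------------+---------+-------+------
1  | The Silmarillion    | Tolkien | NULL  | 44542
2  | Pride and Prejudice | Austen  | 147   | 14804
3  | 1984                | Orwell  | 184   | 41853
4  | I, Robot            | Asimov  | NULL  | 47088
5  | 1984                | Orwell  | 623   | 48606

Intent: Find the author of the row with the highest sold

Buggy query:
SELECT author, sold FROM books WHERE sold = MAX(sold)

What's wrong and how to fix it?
Bug: MAX(sold) is an aggregate and cannot be used directly in WHERE

Fix: Use a subquery: WHERE sold = (SELECT MAX(sold) FROM books)

Corrected query:
SELECT author, sold FROM books WHERE sold = (SELECT MAX(sold) FROM books)

Result:
author | sold 
-------+------
Orwell | 48606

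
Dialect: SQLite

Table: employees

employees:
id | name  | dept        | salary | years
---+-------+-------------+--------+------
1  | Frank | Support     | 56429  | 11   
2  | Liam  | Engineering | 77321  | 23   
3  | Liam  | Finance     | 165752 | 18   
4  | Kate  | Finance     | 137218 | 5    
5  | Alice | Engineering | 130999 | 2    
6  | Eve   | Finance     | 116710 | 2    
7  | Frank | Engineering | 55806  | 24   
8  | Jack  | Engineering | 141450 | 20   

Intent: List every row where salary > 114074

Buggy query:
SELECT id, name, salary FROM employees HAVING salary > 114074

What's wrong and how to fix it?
Bug: This is a non-aggregate query (no GROUP BY, no aggregates), so in SQLite the HAVING clause is invalid here; a row-level condition belongs in WHERE

Fix: Replace HAVING with WHERE since the condition applies to individual rows

Corrected query:
SELECT id, name, salary FROM employees WHERE salary > 114074

Result:
id | name  | salary
---+-------+-------
3  | Liam  | 165752
4  | Kate  | 137218
5  | Alice | 130999
6  | Eve   | 116710
8  | Jack  | 141450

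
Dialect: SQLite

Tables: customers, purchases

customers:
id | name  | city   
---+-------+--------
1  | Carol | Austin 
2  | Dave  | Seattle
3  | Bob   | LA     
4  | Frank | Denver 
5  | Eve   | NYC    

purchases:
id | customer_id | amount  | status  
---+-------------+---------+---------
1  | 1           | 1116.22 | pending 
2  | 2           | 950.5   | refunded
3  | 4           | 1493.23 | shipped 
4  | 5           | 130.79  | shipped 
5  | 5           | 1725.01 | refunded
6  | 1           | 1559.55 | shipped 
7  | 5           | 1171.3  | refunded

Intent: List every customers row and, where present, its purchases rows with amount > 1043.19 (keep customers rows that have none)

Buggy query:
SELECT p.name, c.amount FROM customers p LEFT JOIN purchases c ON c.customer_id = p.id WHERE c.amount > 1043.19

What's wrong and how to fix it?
Bug: A WHERE condition on the right-hand table after LEFT JOIN drops unmatched parents

Fix: Move the right-table condition into the ON clause so unmatched parents are kept

Corrected query:
SELECT p.name, c.amount FROM customers p LEFT JOIN purchases c ON c.customer_id = p.id AND c.amount > 1043.19

Result:
name  | amount 
------+--------
Carol | 1116.22
Carol | 1559.55
Dave  | NULL   
Bob   | NULL   
Frank | 1493.23
Eve   | 1171.3 
Eve   | 1725.01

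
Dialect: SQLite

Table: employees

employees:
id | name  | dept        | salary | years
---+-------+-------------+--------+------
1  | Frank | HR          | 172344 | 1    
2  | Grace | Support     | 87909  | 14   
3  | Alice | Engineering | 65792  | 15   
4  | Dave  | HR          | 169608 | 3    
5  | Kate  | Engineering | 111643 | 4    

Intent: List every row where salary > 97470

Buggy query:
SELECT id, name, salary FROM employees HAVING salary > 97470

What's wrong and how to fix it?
Bug: HAVING filters the output of aggregation, but this query has no GROUP BY and no aggregate functions, so SQLite rejects it (HAVING clause on a non-aggregate query); the condition here is per row

Fix: Replace HAVING with WHERE since the condition applies to individual rows

Corrected query:
SELECT id, name, salary FROM employees WHERE salary > 97470

Result:
id | name  | salary
---+-------+-------
1  | Frank | 172344
4  | Dave  | 169608
5  | Kate  | 111643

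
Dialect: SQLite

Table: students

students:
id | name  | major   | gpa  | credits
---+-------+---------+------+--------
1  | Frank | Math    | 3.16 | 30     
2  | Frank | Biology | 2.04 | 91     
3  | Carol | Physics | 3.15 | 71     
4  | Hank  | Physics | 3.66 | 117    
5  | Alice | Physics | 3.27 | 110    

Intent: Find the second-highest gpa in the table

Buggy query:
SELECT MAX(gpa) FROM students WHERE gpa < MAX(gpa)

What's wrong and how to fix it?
Bug: The inner MAX is an aggregate inside WHERE, which is not allowed

Fix: Put the inner MAX in a scalar subquery

Corrected query:
SELECT MAX(gpa) FROM students WHERE gpa < (SELECT MAX(gpa) FROM students)

Result:
MAX(gpa)
--------
3.27    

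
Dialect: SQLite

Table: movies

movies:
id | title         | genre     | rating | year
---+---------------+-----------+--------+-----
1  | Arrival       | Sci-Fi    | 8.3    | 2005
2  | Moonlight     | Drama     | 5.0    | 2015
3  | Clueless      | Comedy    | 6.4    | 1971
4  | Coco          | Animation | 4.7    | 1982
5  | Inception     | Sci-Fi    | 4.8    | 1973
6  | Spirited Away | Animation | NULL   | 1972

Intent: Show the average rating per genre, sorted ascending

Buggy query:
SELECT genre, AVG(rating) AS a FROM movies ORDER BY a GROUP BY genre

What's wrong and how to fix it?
Bug: GROUP BY must precede ORDER BY

Fix: Move ORDER BY to the end, after GROUP BY

Corrected query:
SELECT genre, AVG(rating) AS a FROM movies GROUP BY genre ORDER BY a

Result:
genre     | a   
----------+-----
Animation | 4.7 
Drama     | 5   
Comedy    | 6.4 
Sci-Fi    | 6.55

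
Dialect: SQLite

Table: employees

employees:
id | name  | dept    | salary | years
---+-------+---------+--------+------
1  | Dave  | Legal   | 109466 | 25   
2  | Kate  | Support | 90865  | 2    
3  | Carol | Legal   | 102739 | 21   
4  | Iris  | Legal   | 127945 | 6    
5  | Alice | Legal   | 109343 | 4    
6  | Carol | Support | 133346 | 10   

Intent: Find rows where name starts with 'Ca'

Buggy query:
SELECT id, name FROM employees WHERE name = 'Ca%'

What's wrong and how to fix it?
Bug: '=' compares the literal string including the % character; pattern matching needs LIKE

Fix: Replace '=' with LIKE so 'Ca%' is treated as a pattern

Corrected query:
SELECT id, name FROM employees WHERE name LIKE 'Ca%'

Result:
id | name 
---+------
3  | Carol
6  | Carol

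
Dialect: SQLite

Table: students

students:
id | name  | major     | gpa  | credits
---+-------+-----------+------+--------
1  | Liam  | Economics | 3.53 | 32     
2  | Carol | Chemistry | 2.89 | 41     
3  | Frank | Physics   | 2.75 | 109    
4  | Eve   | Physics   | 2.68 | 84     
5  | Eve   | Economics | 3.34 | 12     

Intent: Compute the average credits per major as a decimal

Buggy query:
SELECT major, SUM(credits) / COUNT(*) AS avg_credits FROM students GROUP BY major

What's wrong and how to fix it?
Bug: Both operands are integers, so '/' performs integer division and truncates

Fix: Cast one side to REAL so the division keeps the fractional part

Corrected query:
SELECT major, SUM(credits) * 1.0 / COUNT(*) AS avg_credits FROM students GROUP BY major

Result:
major     | avg_credits
----------+------------
Chemistry | 41         
Economics | 22         
Physics   | 96.5       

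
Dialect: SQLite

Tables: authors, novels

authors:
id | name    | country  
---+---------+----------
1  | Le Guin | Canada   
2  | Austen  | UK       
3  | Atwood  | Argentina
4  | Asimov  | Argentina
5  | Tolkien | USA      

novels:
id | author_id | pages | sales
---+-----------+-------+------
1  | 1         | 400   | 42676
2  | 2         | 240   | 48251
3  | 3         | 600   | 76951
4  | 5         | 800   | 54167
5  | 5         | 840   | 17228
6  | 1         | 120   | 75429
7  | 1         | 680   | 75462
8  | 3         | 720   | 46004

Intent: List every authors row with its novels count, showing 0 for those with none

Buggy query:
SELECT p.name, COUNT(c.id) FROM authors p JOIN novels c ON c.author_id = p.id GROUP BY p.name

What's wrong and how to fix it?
Bug: An inner join excludes parents with zero children

Fix: Use LEFT JOIN so parents without children still appear (COUNT(c.id) gives 0)

Corrected query:
SELECT p.name, COUNT(c.id) FROM authors p LEFT JOIN novels c ON c.author_id = p.id GROUP BY p.name

Result:
name    | COUNT(c.id)
--------+------------
Asimov  | 0          
Atwood  | 2          
Austen  | 1          
Le Guin | 3          
Tolkien | 2          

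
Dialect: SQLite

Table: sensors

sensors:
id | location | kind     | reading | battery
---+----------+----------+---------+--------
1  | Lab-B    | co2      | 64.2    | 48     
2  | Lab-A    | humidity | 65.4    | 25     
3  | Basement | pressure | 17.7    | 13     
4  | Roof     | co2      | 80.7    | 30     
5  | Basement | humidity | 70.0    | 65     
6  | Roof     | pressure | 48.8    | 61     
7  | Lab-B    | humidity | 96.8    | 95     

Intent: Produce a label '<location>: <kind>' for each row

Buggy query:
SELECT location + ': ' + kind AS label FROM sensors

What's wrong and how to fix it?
Bug: SQLite uses || for string concatenation; + coerces text to numbers (yielding 0)

Fix: Replace + with || to concatenate text

Corrected query:
SELECT location || ': ' || kind AS label FROM sensors

Result:
label             
------------------
Lab-B: co2        
Lab-A: humidity   
Basement: pressure
Roof: co2         
Basement: humidity
Roof: pressure    
Lab-B: humidity   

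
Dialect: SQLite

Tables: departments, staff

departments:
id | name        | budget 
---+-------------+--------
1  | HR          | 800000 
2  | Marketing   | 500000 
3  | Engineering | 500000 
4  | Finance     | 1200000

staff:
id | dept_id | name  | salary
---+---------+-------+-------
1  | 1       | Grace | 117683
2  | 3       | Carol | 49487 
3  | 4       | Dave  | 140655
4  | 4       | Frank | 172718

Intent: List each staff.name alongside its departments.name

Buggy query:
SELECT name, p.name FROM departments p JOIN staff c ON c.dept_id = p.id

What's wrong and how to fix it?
Bug: 'name' exists in both joined tables, so the database can't tell which one is meant

Fix: Prefix ambiguous columns with the table alias

Corrected query:
SELECT c.name, p.name FROM departments p JOIN staff c ON c.dept_id = p.id

Result:
name  | name       
------+------------
Grace | HR         
Carol | Engineering
Dave  | Finance    
Frank | Finance    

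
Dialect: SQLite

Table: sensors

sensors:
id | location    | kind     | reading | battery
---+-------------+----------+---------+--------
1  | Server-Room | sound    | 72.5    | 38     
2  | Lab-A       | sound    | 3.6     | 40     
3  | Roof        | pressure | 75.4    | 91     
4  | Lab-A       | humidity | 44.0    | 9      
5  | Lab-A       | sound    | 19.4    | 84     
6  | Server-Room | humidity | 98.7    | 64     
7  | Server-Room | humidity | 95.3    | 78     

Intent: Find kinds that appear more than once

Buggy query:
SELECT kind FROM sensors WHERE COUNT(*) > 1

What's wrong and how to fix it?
Bug: COUNT(*) is an aggregate and cannot be used in WHERE

Fix: Group first, then use HAVING for the count condition

Corrected query:
SELECT kind FROM sensors GROUP BY kind HAVING COUNT(*) > 1

Result:
kind    
--------
humidity
sound   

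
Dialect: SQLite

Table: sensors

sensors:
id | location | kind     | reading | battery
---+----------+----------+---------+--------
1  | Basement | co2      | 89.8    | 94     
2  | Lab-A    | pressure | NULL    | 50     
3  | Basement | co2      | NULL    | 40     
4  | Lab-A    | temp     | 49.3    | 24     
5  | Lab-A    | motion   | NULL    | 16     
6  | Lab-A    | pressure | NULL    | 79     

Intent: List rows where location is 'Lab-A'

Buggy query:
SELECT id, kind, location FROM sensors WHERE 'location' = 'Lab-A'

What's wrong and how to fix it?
Bug: 'location' in single quotes is a string literal, not the column; the comparison is literal-vs-literal and never true

Fix: Remove the quotes around the column name (or use double quotes for an identifier)

Corrected query:
SELECT id, kind, location FROM sensors WHERE location = 'Lab-A'

Result:
id | kind     | location
---+----------+---------
2  | pressure | Lab-A   
4  | temp     | Lab-A   
5  | motion   | Lab-A   
6  | pressure | Lab-A   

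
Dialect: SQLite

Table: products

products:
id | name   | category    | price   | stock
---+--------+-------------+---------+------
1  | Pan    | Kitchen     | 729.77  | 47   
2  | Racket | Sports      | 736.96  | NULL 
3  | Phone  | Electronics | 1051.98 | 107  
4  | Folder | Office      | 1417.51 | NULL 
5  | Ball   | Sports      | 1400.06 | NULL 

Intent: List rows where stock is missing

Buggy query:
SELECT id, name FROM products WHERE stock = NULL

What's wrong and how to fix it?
Bug: Comparing to NULL with '=' never matches; NULL = NULL is unknown, not true

Fix: Use IS NULL to test for NULL

Corrected query:
SELECT id, name FROM products WHERE stock IS NULL

Result:
id | name  
---+-------
2  | Racket
4  | Folder
5  | Ball  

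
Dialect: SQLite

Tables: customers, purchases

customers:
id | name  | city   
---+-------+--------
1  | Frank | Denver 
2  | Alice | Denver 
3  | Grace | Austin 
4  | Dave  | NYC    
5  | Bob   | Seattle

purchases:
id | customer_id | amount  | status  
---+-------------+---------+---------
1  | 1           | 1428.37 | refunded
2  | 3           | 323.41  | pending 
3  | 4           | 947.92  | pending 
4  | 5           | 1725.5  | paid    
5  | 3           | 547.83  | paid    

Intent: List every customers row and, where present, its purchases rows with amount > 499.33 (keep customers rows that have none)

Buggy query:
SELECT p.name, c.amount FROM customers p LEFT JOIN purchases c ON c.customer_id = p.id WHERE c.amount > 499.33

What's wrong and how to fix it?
Bug: A WHERE condition on the right-hand table after LEFT JOIN drops unmatched parents

Fix: Put 'c.amount > 499.33' in the JOIN's ON clause instead of WHERE

Corrected query:
SELECT p.name, c.amount FROM customers p LEFT JOIN purchases c ON c.customer_id = p.id AND c.amount > 499.33

Result:
name  | amount 
------+--------
Frank | 1428.37
Alice | NULL   
Grace | 547.83 
Dave  | 947.92 
Bob   | 1725.5 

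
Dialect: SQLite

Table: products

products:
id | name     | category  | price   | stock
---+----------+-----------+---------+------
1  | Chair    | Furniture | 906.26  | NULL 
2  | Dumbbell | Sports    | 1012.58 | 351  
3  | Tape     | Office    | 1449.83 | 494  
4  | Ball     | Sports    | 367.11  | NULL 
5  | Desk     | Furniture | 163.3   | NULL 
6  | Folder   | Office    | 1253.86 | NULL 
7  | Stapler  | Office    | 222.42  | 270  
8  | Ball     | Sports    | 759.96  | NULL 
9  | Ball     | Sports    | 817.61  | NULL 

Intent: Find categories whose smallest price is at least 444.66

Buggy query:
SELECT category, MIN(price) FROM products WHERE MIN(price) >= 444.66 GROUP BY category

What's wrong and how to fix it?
Bug: Aggregates like MIN are computed per group after WHERE runs

Fix: Replace WHERE with HAVING after the GROUP BY

Corrected query:
SELECT category, MIN(price) FROM products GROUP BY category HAVING MIN(price) >= 444.66

Result:
(no rows)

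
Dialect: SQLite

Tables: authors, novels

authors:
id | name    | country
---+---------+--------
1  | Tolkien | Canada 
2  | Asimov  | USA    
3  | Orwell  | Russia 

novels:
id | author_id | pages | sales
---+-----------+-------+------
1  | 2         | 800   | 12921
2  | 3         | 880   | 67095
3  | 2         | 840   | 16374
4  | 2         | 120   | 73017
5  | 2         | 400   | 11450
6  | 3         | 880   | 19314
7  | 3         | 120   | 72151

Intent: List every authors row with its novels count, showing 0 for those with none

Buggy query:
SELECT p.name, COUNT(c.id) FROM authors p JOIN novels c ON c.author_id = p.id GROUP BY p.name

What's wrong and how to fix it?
Bug: INNER JOIN drops authors rows that have no matching novels rows

Fix: Switch to LEFT JOIN to retain unmatched parent rows

Corrected query:
SELECT p.name, COUNT(c.id) FROM authors p LEFT JOIN novels c ON c.author_id = p.id GROUP BY p.name

Result:
name    | COUNT(c.id)
--------+------------
Asimov  | 4          
Orwell  | 3          
Tolkien | 0          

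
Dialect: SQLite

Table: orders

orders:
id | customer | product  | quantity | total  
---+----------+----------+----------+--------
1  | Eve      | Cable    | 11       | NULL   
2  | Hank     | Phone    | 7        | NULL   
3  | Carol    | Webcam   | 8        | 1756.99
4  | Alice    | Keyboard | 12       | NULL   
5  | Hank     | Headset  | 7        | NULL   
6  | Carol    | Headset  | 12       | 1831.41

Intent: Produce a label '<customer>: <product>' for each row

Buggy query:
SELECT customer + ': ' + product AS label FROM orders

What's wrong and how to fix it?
Bug: SQLite uses || for string concatenation; + coerces text to numbers (yielding 0)

Fix: Use the || operator for string concatenation

Corrected query:
SELECT customer || ': ' || product AS label FROM orders

Result:
label          
---------------
Eve: Cable     
Hank: Phone    
Carol: Webcam  
Alice: Keyboard
Hank: Headset  
Carol: Headset 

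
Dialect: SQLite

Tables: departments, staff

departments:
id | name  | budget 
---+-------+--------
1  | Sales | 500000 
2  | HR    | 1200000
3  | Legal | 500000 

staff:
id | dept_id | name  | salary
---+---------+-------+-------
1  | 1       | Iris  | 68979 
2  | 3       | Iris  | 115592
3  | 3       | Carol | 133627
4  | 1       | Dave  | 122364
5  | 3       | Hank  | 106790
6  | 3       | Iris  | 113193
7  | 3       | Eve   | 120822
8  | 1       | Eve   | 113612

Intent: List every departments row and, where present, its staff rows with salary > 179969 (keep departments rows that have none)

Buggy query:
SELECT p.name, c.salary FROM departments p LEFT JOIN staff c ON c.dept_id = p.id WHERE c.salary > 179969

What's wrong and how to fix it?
Bug: A WHERE condition on the right-hand table after LEFT JOIN drops unmatched parents

Fix: Put 'c.salary > 179969' in the JOIN's ON clause instead of WHERE

Corrected query:
SELECT p.name, c.salary FROM departments p LEFT JOIN staff c ON c.dept_id = p.id AND c.salary > 179969

Result:
name  | salary
------+-------
Sales | NULL  
HR    | NULL  
Legal | NULL  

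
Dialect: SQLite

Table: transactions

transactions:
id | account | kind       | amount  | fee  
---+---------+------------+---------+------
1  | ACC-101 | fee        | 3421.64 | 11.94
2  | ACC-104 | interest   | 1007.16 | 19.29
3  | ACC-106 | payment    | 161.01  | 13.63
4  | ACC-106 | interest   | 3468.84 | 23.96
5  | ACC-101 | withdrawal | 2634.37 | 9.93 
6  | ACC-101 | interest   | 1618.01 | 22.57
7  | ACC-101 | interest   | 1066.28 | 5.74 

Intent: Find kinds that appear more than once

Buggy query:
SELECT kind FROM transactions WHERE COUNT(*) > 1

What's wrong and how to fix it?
Bug: WHERE can't reference COUNT(*); aggregates are computed after WHERE

Fix: Group first, then use HAVING for the count condition

Corrected query:
SELECT kind FROM transactions GROUP BY kind HAVING COUNT(*) > 1

Result:
kind    
--------
interest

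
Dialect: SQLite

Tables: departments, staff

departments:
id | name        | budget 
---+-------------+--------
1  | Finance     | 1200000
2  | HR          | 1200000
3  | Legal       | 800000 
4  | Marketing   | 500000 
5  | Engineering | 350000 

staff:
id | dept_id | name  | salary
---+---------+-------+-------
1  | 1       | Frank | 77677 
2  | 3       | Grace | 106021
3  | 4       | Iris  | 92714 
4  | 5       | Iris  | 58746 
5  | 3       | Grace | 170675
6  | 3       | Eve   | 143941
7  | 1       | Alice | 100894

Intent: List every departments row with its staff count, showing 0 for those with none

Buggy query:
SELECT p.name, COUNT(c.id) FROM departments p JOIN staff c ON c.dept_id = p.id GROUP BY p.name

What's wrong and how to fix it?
Bug: INNER JOIN drops departments rows that have no matching staff rows

Fix: Switch to LEFT JOIN to retain unmatched parent rows

Corrected query:
SELECT p.name, COUNT(c.id) FROM departments p LEFT JOIN staff c ON c.dept_id = p.id GROUP BY p.name

Result:
name        | COUNT(c.id)
------------+------------
Engineering | 1          
Finance     | 2          
HR          | 0          
Legal       | 3          
Marketing   | 1          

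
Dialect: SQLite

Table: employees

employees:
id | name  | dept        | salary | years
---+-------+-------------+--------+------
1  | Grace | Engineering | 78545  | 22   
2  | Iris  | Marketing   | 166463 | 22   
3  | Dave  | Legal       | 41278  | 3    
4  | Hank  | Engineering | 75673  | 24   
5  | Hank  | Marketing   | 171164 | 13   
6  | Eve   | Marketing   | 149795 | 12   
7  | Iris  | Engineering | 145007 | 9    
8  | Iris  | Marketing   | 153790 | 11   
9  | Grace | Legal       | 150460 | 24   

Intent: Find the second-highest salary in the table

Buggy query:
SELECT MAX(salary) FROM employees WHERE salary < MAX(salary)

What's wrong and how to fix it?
Bug: The inner MAX is an aggregate inside WHERE, which is not allowed

Fix: Put the inner MAX in a scalar subquery

Corrected query:
SELECT MAX(salary) FROM employees WHERE salary < (SELECT MAX(salary) FROM employees)

Result:
MAX(salary)
-----------
166463     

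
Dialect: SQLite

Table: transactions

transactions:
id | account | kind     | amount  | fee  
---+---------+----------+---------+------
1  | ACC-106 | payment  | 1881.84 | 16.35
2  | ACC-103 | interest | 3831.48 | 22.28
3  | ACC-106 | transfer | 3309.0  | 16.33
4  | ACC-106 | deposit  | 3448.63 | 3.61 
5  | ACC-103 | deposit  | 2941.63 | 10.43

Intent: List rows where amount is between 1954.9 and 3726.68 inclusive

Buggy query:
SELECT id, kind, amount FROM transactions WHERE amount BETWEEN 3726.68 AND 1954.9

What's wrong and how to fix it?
Bug: The bounds are reversed; BETWEEN a AND b requires a <= b to match anything

Fix: Swap the bounds so the smaller value comes first

Corrected query:
SELECT id, kind, amount FROM transactions WHERE amount BETWEEN 1954.9 AND 3726.68

Result:
id | kind     | amount 
---+----------+--------
3  | transfer | 3309   
4  | deposit  | 3448.63
5  | deposit  | 2941.63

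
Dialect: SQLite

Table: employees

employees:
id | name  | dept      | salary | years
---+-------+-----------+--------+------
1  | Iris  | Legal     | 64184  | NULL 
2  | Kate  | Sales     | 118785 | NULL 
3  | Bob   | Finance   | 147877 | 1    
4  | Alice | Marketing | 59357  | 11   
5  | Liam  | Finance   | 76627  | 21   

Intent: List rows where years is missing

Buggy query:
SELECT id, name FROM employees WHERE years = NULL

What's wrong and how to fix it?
Bug: '= NULL' is always unknown in SQL three-valued logic, so no rows match

Fix: Replace '= NULL' with 'IS NULL'

Corrected query:
SELECT id, name FROM employees WHERE years IS NULL

Result:
id | name
---+-----
1  | Iris
2  | Kate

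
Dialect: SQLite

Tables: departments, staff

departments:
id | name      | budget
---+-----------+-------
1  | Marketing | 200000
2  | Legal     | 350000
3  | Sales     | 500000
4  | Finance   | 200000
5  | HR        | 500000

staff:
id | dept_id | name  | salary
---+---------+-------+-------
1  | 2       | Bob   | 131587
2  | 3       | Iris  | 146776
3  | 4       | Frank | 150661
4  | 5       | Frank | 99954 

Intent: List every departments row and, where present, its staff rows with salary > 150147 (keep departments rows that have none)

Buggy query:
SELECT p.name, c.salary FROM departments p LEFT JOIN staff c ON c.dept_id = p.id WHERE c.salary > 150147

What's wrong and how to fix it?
Bug: A WHERE condition on the right-hand table after LEFT JOIN drops unmatched parents

Fix: Put 'c.salary > 150147' in the JOIN's ON clause instead of WHERE

Corrected query:
SELECT p.name, c.salary FROM departments p LEFT JOIN staff c ON c.dept_id = p.id AND c.salary > 150147

Result:
name      | salary
----------+-------
Marketing | NULL  
Legal     | NULL  
Sales     | NULL  
Finance   | 150661
HR        | NULL  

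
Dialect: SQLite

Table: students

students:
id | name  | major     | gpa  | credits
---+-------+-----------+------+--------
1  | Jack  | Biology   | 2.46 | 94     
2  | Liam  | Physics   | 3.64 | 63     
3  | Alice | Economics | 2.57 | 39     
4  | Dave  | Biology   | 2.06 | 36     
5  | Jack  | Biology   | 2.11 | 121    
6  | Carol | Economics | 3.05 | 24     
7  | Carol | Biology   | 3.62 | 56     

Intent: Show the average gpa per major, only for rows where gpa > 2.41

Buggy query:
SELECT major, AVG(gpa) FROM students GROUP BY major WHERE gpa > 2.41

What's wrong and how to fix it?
Bug: Row-level WHERE must come before GROUP BY in the clause order

Fix: Move the WHERE clause before GROUP BY

Corrected query:
SELECT major, AVG(gpa) FROM students WHERE gpa > 2.41 GROUP BY major

Result:
major     | AVG(gpa)
----------+---------
Biology   | 3.04    
Economics | 2.81    
Physics   | 3.64    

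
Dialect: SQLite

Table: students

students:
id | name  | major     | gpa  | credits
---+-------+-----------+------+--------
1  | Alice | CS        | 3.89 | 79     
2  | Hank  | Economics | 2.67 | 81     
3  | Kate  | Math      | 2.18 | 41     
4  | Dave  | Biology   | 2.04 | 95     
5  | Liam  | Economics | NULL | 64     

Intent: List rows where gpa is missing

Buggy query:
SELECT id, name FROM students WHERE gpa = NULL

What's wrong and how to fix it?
Bug: Comparing to NULL with '=' never matches; NULL = NULL is unknown, not true

Fix: Replace '= NULL' with 'IS NULL'

Corrected query:
SELECT id, name FROM students WHERE gpa IS NULL

Result:
id | name
---+-----
5  | Liam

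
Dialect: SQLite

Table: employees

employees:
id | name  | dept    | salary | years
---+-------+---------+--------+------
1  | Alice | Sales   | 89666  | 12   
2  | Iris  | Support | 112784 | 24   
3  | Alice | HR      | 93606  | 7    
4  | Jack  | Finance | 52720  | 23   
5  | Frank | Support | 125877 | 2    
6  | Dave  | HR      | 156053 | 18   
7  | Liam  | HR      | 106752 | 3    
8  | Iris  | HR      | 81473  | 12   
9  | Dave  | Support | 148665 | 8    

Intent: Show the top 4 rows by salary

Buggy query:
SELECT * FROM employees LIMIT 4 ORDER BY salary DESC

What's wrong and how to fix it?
Bug: LIMIT must come after ORDER BY

Fix: Sort with ORDER BY, then apply LIMIT

Corrected query:
SELECT * FROM employees ORDER BY salary DESC LIMIT 4

Result:
id | name  | dept    | salary | years
---+-------+---------+--------+------
6  | Dave  | HR      | 156053 | 18   
9  | Dave  | Support | 148665 | 8    
5  | Frank | Support | 125877 | 2    
2  | Iris  | Support | 112784 | 24   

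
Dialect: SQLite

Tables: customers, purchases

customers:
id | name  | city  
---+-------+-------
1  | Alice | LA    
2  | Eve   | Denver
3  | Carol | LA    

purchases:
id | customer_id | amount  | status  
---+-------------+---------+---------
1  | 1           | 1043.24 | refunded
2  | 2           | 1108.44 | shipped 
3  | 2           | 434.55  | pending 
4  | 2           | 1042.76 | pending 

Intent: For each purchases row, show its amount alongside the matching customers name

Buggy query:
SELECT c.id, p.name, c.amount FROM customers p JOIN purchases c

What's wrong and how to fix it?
Bug: Missing join condition: each purchases row is matched to all customers rows instead of just its own

Fix: Specify the join condition linking the foreign key to the parent id

Corrected query:
SELECT c.id, p.name, c.amount FROM customers p JOIN purchases c ON c.customer_id = p.id

Result:
id | name  | amount 
---+-------+--------
1  | Alice | 1043.24
2  | Eve   | 1108.44
3  | Eve   | 434.55 
4  | Eve   | 1042.76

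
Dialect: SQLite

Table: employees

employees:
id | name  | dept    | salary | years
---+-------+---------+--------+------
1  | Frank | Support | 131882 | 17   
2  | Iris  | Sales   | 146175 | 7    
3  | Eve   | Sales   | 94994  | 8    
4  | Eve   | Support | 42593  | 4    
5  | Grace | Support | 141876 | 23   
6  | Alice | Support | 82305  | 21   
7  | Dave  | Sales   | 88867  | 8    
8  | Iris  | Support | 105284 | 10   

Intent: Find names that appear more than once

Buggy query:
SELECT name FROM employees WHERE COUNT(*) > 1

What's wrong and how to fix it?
Bug: COUNT(*) is an aggregate and cannot be used in WHERE

Fix: Group first, then use HAVING for the count condition

Corrected query:
SELECT name FROM employees GROUP BY name HAVING COUNT(*) > 1

Result:
name
----
Eve 
Iris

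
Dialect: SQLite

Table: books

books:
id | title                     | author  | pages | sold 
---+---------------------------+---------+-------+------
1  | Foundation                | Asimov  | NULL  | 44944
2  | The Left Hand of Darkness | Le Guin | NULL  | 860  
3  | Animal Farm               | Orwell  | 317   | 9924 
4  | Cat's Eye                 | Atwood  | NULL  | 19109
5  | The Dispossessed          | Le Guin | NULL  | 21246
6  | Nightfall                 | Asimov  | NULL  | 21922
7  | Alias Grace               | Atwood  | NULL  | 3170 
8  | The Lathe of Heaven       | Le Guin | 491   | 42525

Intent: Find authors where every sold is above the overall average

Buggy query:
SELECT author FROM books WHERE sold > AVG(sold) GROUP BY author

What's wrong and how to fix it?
Bug: WHERE evaluates per row before aggregation, so AVG() is unavailable

Fix: Use a subquery for AVG and a HAVING MIN(...) filter so the condition holds for every row in the group

Corrected query:
SELECT author FROM books GROUP BY author HAVING MIN(sold) > (SELECT AVG(sold) FROM books)

Result:
author
------
Asimov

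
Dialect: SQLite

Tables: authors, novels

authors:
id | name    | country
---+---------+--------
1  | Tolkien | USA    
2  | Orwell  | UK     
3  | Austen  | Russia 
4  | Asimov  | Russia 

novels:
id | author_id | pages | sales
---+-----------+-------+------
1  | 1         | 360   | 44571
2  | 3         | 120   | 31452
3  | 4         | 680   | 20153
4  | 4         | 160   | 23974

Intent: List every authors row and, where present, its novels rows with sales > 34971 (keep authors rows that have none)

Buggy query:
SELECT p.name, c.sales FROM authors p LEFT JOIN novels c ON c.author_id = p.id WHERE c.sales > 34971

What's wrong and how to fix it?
Bug: A WHERE condition on the right-hand table after LEFT JOIN drops unmatched parents

Fix: Put 'c.sales > 34971' in the JOIN's ON clause instead of WHERE

Corrected query:
SELECT p.name, c.sales FROM authors p LEFT JOIN novels c ON c.author_id = p.id AND c.sales > 34971

Result:
name    | sales
--------+------
Tolkien | 44571
Orwell  | NULL 
Austen  | NULL 
Asimov  | NULL 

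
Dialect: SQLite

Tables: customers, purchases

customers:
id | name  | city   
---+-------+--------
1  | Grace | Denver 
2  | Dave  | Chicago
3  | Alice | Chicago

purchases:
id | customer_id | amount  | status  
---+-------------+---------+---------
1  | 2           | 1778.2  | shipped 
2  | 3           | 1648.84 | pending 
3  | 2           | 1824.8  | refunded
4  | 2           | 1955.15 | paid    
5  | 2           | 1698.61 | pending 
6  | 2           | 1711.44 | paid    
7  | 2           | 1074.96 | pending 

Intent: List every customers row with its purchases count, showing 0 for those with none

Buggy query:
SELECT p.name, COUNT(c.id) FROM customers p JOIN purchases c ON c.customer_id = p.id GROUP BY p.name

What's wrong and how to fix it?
Bug: INNER JOIN drops customers rows that have no matching purchases rows

Fix: Switch to LEFT JOIN to retain unmatched parent rows

Corrected query:
SELECT p.name, COUNT(c.id) FROM customers p LEFT JOIN purchases c ON c.customer_id = p.id GROUP BY p.name

Result:
name  | COUNT(c.id)
------+------------
Alice | 1          
Dave  | 6          
Grace | 0          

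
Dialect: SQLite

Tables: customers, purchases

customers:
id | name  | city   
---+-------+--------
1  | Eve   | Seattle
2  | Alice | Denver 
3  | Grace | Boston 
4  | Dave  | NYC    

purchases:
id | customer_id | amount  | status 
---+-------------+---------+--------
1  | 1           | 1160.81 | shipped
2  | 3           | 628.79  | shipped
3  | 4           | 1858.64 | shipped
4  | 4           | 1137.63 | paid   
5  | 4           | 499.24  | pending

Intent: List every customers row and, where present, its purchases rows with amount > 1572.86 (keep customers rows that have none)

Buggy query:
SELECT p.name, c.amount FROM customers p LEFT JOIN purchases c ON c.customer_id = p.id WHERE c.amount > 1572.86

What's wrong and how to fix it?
Bug: Filtering c.amount in WHERE discards the NULL rows produced by LEFT JOIN, turning it into an inner join

Fix: Put 'c.amount > 1572.86' in the JOIN's ON clause instead of WHERE

Corrected query:
SELECT p.name, c.amount FROM customers p LEFT JOIN purchases c ON c.customer_id = p.id AND c.amount > 1572.86

Result:
name  | amount 
------+--------
Eve   | NULL   
Alice | NULL   
Grace | NULL   
Dave  | 1858.64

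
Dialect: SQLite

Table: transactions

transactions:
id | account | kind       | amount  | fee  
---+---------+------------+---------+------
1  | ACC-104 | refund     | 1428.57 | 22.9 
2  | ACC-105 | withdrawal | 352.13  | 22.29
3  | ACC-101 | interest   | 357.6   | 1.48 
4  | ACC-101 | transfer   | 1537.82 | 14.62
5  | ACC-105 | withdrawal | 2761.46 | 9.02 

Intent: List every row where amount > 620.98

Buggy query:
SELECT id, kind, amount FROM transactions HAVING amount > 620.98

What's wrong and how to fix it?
Bug: This is a non-aggregate query (no GROUP BY, no aggregates), so in SQLite the HAVING clause is invalid here; a row-level condition belongs in WHERE

Fix: Replace HAVING with WHERE since the condition applies to individual rows

Corrected query:
SELECT id, kind, amount FROM transactions WHERE amount > 620.98

Result:
id | kind       | amount 
---+------------+--------
1  | refund     | 1428.57
4  | transfer   | 1537.82
5  | withdrawal | 2761.46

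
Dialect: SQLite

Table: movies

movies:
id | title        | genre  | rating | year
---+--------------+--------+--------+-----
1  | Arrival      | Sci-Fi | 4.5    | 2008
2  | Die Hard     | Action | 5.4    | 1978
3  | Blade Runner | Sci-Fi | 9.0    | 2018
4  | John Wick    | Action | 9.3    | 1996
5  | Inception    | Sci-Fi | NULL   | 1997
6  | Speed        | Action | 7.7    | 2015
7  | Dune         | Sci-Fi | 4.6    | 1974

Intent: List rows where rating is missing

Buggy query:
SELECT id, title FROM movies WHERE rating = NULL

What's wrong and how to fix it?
Bug: '= NULL' is always unknown in SQL three-valued logic, so no rows match

Fix: Use IS NULL to test for NULL

Corrected query:
SELECT id, title FROM movies WHERE rating IS NULL

Result:
id | title    
---+----------
5  | Inception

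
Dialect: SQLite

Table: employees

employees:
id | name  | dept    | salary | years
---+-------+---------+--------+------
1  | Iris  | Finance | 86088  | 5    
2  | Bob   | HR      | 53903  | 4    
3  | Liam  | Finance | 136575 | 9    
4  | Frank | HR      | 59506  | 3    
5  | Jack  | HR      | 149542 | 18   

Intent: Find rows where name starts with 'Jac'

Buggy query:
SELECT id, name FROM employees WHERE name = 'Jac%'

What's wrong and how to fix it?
Bug: '=' compares the literal string including the % character; pattern matching needs LIKE

Fix: Use LIKE for wildcard pattern matching

Corrected query:
SELECT id, name FROM employees WHERE name LIKE 'Jac%'

Result:
id | name
---+-----
5  | Jack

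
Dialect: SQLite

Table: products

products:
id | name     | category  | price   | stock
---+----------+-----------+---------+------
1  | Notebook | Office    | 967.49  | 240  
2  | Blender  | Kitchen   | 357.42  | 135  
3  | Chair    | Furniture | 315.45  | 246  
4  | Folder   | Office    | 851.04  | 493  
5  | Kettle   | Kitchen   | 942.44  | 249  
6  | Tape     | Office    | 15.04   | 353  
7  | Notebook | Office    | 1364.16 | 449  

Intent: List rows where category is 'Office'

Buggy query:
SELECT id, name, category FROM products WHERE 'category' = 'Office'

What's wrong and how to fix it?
Bug: Single quotes denote string literals in SQL; the column name is being compared as a constant string

Fix: Remove the quotes around the column name (or use double quotes for an identifier)

Corrected query:
SELECT id, name, category FROM products WHERE category = 'Office'

Result:
id | name     | category
---+----------+---------
1  | Notebook | Office  
4  | Folder   | Office  
6  | Tape     | Office  
7  | Notebook | Office  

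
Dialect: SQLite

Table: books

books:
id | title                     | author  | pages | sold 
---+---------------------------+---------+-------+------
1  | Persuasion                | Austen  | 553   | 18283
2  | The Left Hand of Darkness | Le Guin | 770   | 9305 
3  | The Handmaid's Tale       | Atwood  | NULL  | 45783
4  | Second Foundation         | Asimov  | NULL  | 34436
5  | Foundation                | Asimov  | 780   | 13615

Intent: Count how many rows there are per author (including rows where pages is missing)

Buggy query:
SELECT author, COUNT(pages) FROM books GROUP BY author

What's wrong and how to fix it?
Bug: COUNT(pages) skips NULLs, so groups with missing pages are undercounted

Fix: Replace COUNT(pages) with COUNT(*)

Corrected query:
SELECT author, COUNT(*) FROM books GROUP BY author

Result:
author  | COUNT(*)
--------+---------
Asimov  | 2       
Atwood  | 1       
Austen  | 1       
Le Guin | 1       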